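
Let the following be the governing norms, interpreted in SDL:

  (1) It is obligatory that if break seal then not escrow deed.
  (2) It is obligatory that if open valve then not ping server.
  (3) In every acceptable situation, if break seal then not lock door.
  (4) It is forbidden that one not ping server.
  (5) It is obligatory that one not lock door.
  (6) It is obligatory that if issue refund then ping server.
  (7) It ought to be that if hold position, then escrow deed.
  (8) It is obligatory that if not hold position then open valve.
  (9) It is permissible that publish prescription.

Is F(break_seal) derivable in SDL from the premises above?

Premise 4, F(¬ping_server), is equivalent to O(ping_server).
Premise 2, O(open_valve → ¬ping_server), contraposes to O(ping_server → ¬open_valve); with O(ping_server) we get O(¬open_valve).
Premise 8, O(¬hold_position → open_valve), contraposes to O(¬open_valve → hold_position); with O(¬open_valve) we get O(hold_position).
Premise 7 is O(hold_position → escrow_deed); since O(hold_position), deontic closure gives O(escrow_deed).
Premise 1 is O(break_seal → ¬escrow_deed); contrapositively O(escrow_deed → ¬break_seal). Since O(escrow_deed) holds, K gives O(¬break_seal).
Premises 3, 5, 6, 9 do not contribute to this derivation.
So O(¬break_seal) holds, i.e. F(break_seal). The claim follows.

Yes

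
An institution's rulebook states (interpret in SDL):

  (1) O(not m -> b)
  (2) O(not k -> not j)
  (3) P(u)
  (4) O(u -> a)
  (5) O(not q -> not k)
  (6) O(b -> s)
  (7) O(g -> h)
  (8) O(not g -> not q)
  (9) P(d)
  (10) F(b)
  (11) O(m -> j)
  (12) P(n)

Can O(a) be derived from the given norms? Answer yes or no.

No

Premise 4 is O(u -> a), but O(u) is not derivable from the premises (the permission P(u) asserts only not O(not u), not O(u)), so it does not yield O(a).
No other premise forces O(a). An ideal world satisfying every premise can still have a false, so O(a) is not derivable.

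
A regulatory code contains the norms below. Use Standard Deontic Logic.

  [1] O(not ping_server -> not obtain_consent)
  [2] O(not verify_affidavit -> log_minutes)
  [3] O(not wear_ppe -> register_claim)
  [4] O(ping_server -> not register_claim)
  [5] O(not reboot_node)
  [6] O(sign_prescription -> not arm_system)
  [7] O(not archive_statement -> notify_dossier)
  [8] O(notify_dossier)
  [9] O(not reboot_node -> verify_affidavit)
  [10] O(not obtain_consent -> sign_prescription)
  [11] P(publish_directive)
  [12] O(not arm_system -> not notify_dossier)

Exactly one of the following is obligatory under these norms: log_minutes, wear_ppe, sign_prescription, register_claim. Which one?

wear_ppe

From premise 8 we have O(notify_dossier).
The contrapositive of premise 12 (O(not arm_system -> not notify_dossier)) is O(notify_dossier -> arm_system), and O(notify_dossier) is already established, so O(arm_system).
Premise 6 is O(sign_prescription -> not arm_system); contrapositively O(arm_system -> not sign_prescription). Since O(arm_system) holds, K gives O(not sign_prescription).
The contrapositive of premise 10 (O(not obtain_consent -> sign_prescription)) is O(not sign_prescription -> obtain_consent), and O(not sign_prescription) is already established, so O(obtain_consent).
The contrapositive of premise 1 (O(not ping_server -> not obtain_consent)) is O(obtain_consent -> ping_server), and O(obtain_consent) is already established, so O(ping_server).
With premise 4, O(ping_server -> not register_claim), the K-axiom yields O(not register_claim).
Premise 3, O(not wear_ppe -> register_claim), contraposes to O(not register_claim -> wear_ppe); with O(not register_claim) we get O(wear_ppe).
So O(wear_ppe) holds — wear_ppe is obligatory. None of the other listed options is made obligatory by any chain of premises.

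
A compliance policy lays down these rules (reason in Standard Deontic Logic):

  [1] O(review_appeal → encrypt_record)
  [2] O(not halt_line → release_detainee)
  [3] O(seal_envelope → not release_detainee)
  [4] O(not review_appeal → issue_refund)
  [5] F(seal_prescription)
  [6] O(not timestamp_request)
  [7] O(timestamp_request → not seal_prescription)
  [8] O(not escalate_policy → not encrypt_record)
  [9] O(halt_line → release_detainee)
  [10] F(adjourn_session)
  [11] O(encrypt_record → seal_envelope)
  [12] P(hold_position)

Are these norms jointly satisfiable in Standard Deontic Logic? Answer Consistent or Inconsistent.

Premise 7 is O(timestamp_request → not seal_prescription); even if O(not seal_prescription) held, inferring O(timestamp_request) would be affirming the consequent — invalid.
So O(timestamp_request) is not derivable, and the apparent clash with O(not timestamp_request) does not arise.
A world satisfying every obligation exists (e.g. adjourn_session=false, encrypt_record=false, escalate_policy=false, halt_line=false, hold_position=false, issue_refund=true, release_detainee=true, review_appeal=false, seal_envelope=false, seal_prescription=false, timestamp_request=false); no atom is both obligatory and forbidden, so the set is consistent.

Consistent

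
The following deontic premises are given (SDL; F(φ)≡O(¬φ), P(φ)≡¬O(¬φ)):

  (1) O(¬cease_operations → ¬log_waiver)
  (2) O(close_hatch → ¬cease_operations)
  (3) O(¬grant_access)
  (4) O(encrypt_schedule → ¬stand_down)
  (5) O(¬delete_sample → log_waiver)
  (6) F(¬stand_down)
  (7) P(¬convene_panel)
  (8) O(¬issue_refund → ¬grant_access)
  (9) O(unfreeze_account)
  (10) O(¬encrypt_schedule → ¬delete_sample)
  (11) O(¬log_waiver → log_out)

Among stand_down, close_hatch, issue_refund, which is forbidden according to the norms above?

Premise 6, F(¬stand_down), is equivalent to O(stand_down).
Premise 4 is O(encrypt_schedule → ¬stand_down); contrapositively O(stand_down → ¬encrypt_schedule). Since O(stand_down) holds, K gives O(¬encrypt_schedule).
Premise 10 is O(¬encrypt_schedule → ¬delete_sample); since O(¬encrypt_schedule), deontic closure gives O(¬delete_sample).
With premise 5, O(¬delete_sample → log_waiver), the K-axiom yields O(log_waiver).
Premise 1, O(¬cease_operations → ¬log_waiver), contraposes to O(log_waiver → cease_operations); with O(log_waiver) we get O(cease_operations).
The contrapositive of premise 2 (O(close_hatch → ¬cease_operations)) is O(cease_operations → ¬close_hatch), and O(cease_operations) is already established, so O(¬close_hatch).
So O(¬close_hatch) holds, i.e. close_hatch is forbidden. None of the other listed options is forbidden under the premises.

close_hatch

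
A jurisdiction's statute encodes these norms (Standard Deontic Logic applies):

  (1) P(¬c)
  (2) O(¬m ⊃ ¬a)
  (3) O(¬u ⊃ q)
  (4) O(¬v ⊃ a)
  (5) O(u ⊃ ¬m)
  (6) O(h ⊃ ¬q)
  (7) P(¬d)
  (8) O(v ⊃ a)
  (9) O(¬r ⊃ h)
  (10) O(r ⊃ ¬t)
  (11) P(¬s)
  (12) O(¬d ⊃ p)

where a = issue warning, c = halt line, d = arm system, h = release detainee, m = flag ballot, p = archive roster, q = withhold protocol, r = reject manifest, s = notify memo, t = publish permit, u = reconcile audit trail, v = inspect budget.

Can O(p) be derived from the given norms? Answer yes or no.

No

Premise 12 is O(¬d ⊃ p), but O(¬d) is not derivable from the premises (the permission P(¬d) asserts only ¬O(d), not O(¬d)), so it does not yield O(p).
No other premise forces O(p). An ideal world satisfying every premise can still have p false, so O(p) is not derivable.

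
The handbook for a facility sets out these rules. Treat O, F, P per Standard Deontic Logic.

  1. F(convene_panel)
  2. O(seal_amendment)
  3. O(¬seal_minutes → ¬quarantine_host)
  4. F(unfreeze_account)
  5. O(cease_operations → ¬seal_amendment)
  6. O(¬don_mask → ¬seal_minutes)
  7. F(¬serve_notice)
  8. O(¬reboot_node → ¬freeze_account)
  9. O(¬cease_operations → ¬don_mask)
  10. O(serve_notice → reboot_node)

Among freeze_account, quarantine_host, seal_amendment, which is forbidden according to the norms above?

From premise 2 we have O(seal_amendment).
Premise 5 is O(cease_operations → ¬seal_amendment); contrapositively O(seal_amendment → ¬cease_operations). Since O(seal_amendment) holds, K gives O(¬cease_operations).
Premise 9 is O(¬cease_operations → ¬don_mask); since O(¬cease_operations), deontic closure gives O(¬don_mask).
From O(¬don_mask) and premise 6, O(¬don_mask → ¬seal_minutes), we obtain O(¬seal_minutes).
Premise 3 is O(¬seal_minutes → ¬quarantine_host); since O(¬seal_minutes), deontic closure gives O(¬quarantine_host).
So O(¬quarantine_host) holds, i.e. quarantine_host is forbidden. None of the other listed options is forbidden under the premises.

quarantine_host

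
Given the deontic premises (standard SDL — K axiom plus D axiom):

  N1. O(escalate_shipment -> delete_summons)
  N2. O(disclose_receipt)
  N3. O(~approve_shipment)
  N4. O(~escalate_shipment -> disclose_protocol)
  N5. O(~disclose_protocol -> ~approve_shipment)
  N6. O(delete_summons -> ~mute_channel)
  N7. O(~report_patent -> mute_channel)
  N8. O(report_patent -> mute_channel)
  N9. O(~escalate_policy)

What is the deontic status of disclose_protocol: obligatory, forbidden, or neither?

Obligatory

Premises 8 and 7 cover both cases: O(report_patent -> mute_channel) and O(~report_patent -> mute_channel). Since report_patent ∨ ~report_patent is a tautology, O(mute_channel) follows.
Premise 6, O(delete_summons -> ~mute_channel), contraposes to O(mute_channel -> ~delete_summons); with O(mute_channel) we get O(~delete_summons).
Premise 1, O(escalate_shipment -> delete_summons), contraposes to O(~delete_summons -> ~escalate_shipment); with O(~delete_summons) we get O(~escalate_shipment).
From O(~escalate_shipment) and premise 4, O(~escalate_shipment -> disclose_protocol), we obtain O(disclose_protocol).
Premises 2, 3, 5, 9 do not contribute to this derivation.
Hence disclose_protocol is obligatory.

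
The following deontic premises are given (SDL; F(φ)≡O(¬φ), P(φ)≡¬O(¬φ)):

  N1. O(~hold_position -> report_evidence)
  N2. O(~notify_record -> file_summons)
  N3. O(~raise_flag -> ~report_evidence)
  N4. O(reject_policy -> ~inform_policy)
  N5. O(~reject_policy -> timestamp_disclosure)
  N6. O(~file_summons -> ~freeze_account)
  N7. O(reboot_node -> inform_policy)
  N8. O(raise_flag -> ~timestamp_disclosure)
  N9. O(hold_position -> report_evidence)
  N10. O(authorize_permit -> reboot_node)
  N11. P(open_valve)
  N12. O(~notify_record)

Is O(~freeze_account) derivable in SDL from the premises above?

No

Premise 6 is O(~file_summons -> ~freeze_account), but O(~file_summons) is not derivable from the premises, so it does not yield O(~freeze_account).
No other premise forces O(~freeze_account). An ideal world satisfying every premise can still have ~freeze_account false, so O(~freeze_account) is not derivable.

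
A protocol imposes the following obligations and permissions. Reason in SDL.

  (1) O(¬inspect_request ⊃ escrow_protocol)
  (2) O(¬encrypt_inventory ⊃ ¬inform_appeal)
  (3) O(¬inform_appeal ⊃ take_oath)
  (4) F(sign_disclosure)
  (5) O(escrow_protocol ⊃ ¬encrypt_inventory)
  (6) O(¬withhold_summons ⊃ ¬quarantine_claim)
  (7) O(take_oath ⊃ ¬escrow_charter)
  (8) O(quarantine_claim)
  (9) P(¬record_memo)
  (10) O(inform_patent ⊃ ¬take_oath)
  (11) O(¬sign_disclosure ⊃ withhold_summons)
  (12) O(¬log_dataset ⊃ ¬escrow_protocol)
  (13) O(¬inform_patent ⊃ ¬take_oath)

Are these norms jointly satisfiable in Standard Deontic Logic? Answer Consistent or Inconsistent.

Premise 6 is O(¬withhold_summons ⊃ ¬quarantine_claim), but O(¬withhold_summons) is not derivable from the premises, so it does not yield O(¬quarantine_claim).
So O(¬quarantine_claim) is not derivable, and the apparent clash with O(quarantine_claim) does not arise.
A world satisfying every obligation exists (e.g. encrypt_inventory=true, escrow_charter=false, escrow_protocol=false, inform_appeal=true, inform_patent=false, inspect_request=true, log_dataset=false, quarantine_claim=true, record_memo=false, sign_disclosure=false, take_oath=false, withhold_summons=true); no atom is both obligatory and forbidden, so the set is consistent.

Consistent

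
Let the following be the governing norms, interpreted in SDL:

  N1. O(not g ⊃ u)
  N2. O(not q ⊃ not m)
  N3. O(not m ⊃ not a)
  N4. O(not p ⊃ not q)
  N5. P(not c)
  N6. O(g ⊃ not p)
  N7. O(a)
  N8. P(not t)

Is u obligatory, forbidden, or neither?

Premise 7 states O(a) outright.
Premise 3 is O(not m ⊃ not a); contrapositively O(a ⊃ m). Since O(a) holds, K gives O(m).
Premise 2, O(not q ⊃ not m), contraposes to O(m ⊃ q); with O(m) we get O(q).
Premise 4 is O(not p ⊃ not q); contrapositively O(q ⊃ p). Since O(q) holds, K gives O(p).
The contrapositive of premise 6 (O(g ⊃ not p)) is O(p ⊃ not g), and O(p) is already established, so O(not g).
With premise 1, O(not g ⊃ u), the K-axiom yields O(u).
Premises 5, 8 do not contribute to this derivation.
Hence u is obligatory.

Obligatory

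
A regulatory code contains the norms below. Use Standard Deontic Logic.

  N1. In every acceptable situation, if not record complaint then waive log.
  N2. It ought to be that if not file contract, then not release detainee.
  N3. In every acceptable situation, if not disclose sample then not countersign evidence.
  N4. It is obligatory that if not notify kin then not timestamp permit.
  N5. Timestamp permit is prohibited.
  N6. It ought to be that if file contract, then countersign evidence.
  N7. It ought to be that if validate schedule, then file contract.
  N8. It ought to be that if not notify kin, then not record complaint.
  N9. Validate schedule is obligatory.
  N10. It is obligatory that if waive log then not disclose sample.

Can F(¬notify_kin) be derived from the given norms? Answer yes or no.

Premise 9 gives O(validate_schedule).
With premise 7, O(validate_schedule → file_contract), the K-axiom yields O(file_contract).
Premise 6 is O(file_contract → countersign_evidence); since O(file_contract), deontic closure gives O(countersign_evidence).
Premise 3, O(¬disclose_sample → ¬countersign_evidence), contraposes to O(countersign_evidence → disclose_sample); with O(countersign_evidence) we get O(disclose_sample).
Premise 10, O(waive_log → ¬disclose_sample), contraposes to O(disclose_sample → ¬waive_log); with O(disclose_sample) we get O(¬waive_log).
Premise 1, O(¬record_complaint → waive_log), contraposes to O(¬waive_log → record_complaint); with O(¬waive_log) we get O(record_complaint).
The contrapositive of premise 8 (O(¬notify_kin → ¬record_complaint)) is O(record_complaint → notify_kin), and O(record_complaint) is already established, so O(notify_kin).
Premises 2, 4, 5 do not contribute to this derivation.
So O(notify_kin) holds, i.e. F(¬notify_kin). The claim follows.

Yes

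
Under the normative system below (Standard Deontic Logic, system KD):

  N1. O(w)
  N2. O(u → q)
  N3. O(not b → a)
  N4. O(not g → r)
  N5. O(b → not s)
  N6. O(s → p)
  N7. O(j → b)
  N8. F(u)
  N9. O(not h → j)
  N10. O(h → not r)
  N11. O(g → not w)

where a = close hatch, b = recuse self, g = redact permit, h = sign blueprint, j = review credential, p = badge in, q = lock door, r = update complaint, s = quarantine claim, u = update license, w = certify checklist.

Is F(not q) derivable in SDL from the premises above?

Premise 2 is O(u → q), but O(u) is not derivable from the premises, so it does not yield O(q).
No other premise forces O(q). An ideal world satisfying every premise can still have not q true, so F(not q) is not derivable.

No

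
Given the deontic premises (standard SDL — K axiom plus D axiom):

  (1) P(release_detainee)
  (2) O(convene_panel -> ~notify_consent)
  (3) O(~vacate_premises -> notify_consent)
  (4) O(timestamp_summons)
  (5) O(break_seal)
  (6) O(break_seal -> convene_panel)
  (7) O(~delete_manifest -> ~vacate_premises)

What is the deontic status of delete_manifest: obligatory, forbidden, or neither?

From premise 5 we have O(break_seal).
Applying K to premise 6 (O(break_seal -> convene_panel)) and O(break_seal) yields O(convene_panel).
Applying K to premise 2 (O(convene_panel -> ~notify_consent)) and O(convene_panel) yields O(~notify_consent).
Premise 3 is O(~vacate_premises -> notify_consent); contrapositively O(~notify_consent -> vacate_premises). Since O(~notify_consent) holds, K gives O(vacate_premises).
Premise 7 is O(~delete_manifest -> ~vacate_premises); contrapositively O(vacate_premises -> delete_manifest). Since O(vacate_premises) holds, K gives O(delete_manifest).
Premises 1, 4 do not contribute to this derivation.
Hence delete_manifest is obligatory.

Obligatory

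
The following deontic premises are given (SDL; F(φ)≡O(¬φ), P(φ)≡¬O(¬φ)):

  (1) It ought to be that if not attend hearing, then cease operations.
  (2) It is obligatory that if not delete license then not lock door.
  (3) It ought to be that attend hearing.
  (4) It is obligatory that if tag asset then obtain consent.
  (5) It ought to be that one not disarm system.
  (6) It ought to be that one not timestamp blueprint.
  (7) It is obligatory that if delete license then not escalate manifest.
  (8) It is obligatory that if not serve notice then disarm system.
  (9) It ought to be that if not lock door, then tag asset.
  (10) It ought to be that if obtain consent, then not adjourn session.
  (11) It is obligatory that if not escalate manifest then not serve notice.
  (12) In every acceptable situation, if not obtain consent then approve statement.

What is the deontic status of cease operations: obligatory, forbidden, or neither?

Neither

Premise 1 is O(¬attend_hearing → cease_operations), but O(¬attend_hearing) is not derivable from the premises, so it does not yield O(cease_operations).
No premise or chain of K-axiom applications forces O(cease_operations), and none forces O(¬cease_operations). So cease_operations is neither obligatory nor forbidden under these norms.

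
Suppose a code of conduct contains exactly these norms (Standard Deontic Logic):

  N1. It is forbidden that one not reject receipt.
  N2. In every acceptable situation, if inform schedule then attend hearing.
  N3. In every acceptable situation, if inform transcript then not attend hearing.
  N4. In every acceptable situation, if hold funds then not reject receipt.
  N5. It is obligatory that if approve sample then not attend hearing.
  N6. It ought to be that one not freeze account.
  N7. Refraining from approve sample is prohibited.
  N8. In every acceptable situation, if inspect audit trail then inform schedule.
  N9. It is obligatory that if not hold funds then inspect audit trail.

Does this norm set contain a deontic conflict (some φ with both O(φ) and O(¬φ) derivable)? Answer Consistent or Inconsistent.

Inconsistent

Premise 7, F(¬approve_sample), is equivalent to O(approve_sample).
From O(approve_sample) and premise 5, O(approve_sample → ¬attend_hearing), we obtain O(¬attend_hearing).
The contrapositive of premise 2 (O(inform_schedule → attend_hearing)) is O(¬attend_hearing → ¬inform_schedule), and O(¬attend_hearing) is already established, so O(¬inform_schedule).
Premise 8, O(inspect_audit_trail → inform_schedule), contraposes to O(¬inform_schedule → ¬inspect_audit_trail); with O(¬inform_schedule) we get O(¬inspect_audit_trail).
The contrapositive of premise 9 (O(¬hold_funds → inspect_audit_trail)) is O(¬inspect_audit_trail → hold_funds), and O(¬inspect_audit_trail) is already established, so O(hold_funds).
With premise 4, O(hold_funds → ¬reject_receipt), the K-axiom yields O(¬reject_receipt).
However, F(¬reject_receipt) at premise 1 amounts to O(reject_receipt).
We now have both O(¬reject_receipt) and O(reject_receipt) — reject_receipt is simultaneously obligatory and forbidden, violating the D-axiom.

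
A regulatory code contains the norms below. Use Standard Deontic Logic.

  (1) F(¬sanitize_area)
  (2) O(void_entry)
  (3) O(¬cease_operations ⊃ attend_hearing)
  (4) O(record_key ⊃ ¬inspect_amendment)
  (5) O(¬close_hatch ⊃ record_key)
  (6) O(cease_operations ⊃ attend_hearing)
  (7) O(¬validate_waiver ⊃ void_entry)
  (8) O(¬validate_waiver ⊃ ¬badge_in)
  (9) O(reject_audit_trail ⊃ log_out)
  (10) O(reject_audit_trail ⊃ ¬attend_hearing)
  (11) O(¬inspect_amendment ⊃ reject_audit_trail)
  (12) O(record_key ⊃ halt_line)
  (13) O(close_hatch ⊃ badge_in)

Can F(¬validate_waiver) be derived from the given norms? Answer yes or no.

By case analysis on cease_operations: premise 6 gives O(cease_operations ⊃ attend_hearing) and premise 3 gives O(¬cease_operations ⊃ attend_hearing), so O(attend_hearing) either way.
Premise 10, O(reject_audit_trail ⊃ ¬attend_hearing), contraposes to O(attend_hearing ⊃ ¬reject_audit_trail); with O(attend_hearing) we get O(¬reject_audit_trail).
The contrapositive of premise 11 (O(¬inspect_amendment ⊃ reject_audit_trail)) is O(¬reject_audit_trail ⊃ inspect_amendment), and O(¬reject_audit_trail) is already established, so O(inspect_amendment).
Premise 4, O(record_key ⊃ ¬inspect_amendment), contraposes to O(inspect_amendment ⊃ ¬record_key); with O(inspect_amendment) we get O(¬record_key).
Premise 5, O(¬close_hatch ⊃ record_key), contraposes to O(¬record_key ⊃ close_hatch); with O(¬record_key) we get O(close_hatch).
With premise 13, O(close_hatch ⊃ badge_in), the K-axiom yields O(badge_in).
Premise 8, O(¬validate_waiver ⊃ ¬badge_in), contraposes to O(badge_in ⊃ validate_waiver); with O(badge_in) we get O(validate_waiver).
Premises 1, 2, 7, 9, 12 do not contribute to this derivation.
So O(validate_waiver) holds, i.e. F(¬validate_waiver). The claim follows.

Yes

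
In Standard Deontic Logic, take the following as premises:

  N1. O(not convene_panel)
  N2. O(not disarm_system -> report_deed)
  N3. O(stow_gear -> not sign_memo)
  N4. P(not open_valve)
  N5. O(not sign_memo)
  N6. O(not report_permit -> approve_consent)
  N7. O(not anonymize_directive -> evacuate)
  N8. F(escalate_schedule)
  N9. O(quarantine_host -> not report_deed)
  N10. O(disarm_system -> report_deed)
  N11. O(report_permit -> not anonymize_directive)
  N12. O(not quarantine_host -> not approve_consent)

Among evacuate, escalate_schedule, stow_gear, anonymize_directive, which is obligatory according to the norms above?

evacuate

Premises 2 and 10 cover both cases: O(not disarm_system -> report_deed) and O(disarm_system -> report_deed). Since not disarm_system ∨ disarm_system is a tautology, O(report_deed) follows.
Premise 9 is O(quarantine_host -> not report_deed); contrapositively O(report_deed -> not quarantine_host). Since O(report_deed) holds, K gives O(not quarantine_host).
With premise 12, O(not quarantine_host -> not approve_consent), the K-axiom yields O(not approve_consent).
Premise 6, O(not report_permit -> approve_consent), contraposes to O(not approve_consent -> report_permit); with O(not approve_consent) we get O(report_permit).
With premise 11, O(report_permit -> not anonymize_directive), the K-axiom yields O(not anonymize_directive).
From O(not anonymize_directive) and premise 7, O(not anonymize_directive -> evacuate), we obtain O(evacuate).
So O(evacuate) holds — evacuate is obligatory. None of the other listed options is made obligatory by any chain of premises.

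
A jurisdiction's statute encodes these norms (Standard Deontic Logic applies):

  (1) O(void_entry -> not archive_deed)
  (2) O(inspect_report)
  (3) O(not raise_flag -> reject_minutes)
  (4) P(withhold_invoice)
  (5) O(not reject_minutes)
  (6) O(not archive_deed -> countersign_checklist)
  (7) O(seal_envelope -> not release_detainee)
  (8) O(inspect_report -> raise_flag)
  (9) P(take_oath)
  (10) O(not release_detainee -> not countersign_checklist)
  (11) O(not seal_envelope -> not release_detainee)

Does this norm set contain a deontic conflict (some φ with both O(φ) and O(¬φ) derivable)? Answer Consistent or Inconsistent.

Premise 3 is O(not raise_flag -> reject_minutes), but O(not raise_flag) is not derivable from the premises, so it does not yield O(reject_minutes).
So O(reject_minutes) is not derivable, and the apparent clash with O(not reject_minutes) does not arise.
A world satisfying every obligation exists (e.g. archive_deed=true, countersign_checklist=false, inspect_report=true, raise_flag=true, reject_minutes=false, release_detainee=false, seal_envelope=false, take_oath=false, void_entry=false, withhold_invoice=false); no atom is both obligatory and forbidden, so the set is consistent.

Consistent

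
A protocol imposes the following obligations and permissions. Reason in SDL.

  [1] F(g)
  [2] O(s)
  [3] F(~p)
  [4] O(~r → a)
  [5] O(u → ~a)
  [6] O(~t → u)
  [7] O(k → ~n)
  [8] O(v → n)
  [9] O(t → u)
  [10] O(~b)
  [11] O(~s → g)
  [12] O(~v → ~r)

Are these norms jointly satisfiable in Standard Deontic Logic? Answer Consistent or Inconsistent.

Consistent

Premise 11 is O(~s → g), but O(~s) is not derivable from the premises, so it does not yield O(g).
So O(g) is not derivable, and the apparent clash with O(~g) does not arise.
A world satisfying every obligation exists (e.g. a=false, b=false, g=false, k=false, n=true, p=true, r=true, s=true, t=false, u=true, v=true); no atom is both obligatory and forbidden, so the set is consistent.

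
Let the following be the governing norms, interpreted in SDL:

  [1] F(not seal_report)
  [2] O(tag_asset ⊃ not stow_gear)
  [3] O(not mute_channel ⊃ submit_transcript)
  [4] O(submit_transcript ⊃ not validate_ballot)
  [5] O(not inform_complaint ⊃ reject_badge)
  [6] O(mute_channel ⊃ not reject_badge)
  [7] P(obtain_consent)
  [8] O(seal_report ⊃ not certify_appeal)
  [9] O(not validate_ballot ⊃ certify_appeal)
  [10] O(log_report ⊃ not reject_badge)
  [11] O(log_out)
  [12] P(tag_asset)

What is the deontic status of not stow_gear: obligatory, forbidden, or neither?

Premise 2 is O(tag_asset ⊃ not stow_gear), but O(tag_asset) is not derivable from the premises (the permission P(tag_asset) asserts only not O(not tag_asset), not O(tag_asset)), so it does not yield O(not stow_gear).
No premise or chain of K-axiom applications forces O(not stow_gear), and none forces O(stow_gear). So not stow_gear is neither obligatory nor forbidden under these norms.

Neither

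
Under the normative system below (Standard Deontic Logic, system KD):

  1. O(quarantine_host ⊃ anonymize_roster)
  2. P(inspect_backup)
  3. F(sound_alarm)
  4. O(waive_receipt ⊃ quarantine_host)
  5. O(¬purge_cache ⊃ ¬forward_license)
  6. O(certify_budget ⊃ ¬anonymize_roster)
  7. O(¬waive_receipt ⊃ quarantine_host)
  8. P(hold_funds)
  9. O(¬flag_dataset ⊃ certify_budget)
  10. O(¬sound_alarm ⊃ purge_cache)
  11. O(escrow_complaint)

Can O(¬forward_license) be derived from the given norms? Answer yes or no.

No

Premise 5 is O(¬purge_cache ⊃ ¬forward_license), but O(¬purge_cache) is not derivable from the premises, so it does not yield O(¬forward_license).
No other premise forces O(¬forward_license). An ideal world satisfying every premise can still have ¬forward_license false, so O(¬forward_license) is not derivable.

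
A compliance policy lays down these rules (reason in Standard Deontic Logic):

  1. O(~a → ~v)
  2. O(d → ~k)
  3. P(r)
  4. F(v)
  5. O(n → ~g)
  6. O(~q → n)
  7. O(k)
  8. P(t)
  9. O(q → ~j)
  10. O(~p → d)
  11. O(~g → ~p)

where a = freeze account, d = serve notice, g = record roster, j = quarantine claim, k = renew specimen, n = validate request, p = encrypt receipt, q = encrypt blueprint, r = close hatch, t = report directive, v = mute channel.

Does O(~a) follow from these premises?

Premise 1 is O(~a → ~v); even if O(~v) held, inferring O(~a) would be affirming the consequent — invalid.
No other premise forces O(~a). An ideal world satisfying every premise can still have ~a false, so O(~a) is not derivable.

No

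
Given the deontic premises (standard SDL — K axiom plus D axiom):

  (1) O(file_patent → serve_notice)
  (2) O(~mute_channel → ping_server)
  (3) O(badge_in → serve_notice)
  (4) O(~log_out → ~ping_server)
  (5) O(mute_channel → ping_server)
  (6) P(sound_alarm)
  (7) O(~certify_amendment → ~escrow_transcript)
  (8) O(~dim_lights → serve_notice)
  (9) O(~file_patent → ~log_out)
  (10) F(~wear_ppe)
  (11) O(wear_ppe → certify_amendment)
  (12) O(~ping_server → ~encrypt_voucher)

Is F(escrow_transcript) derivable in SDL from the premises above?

No

Premise 7 is O(~certify_amendment → ~escrow_transcript), but O(~certify_amendment) is not derivable from the premises, so it does not yield O(~escrow_transcript).
No other premise forces O(~escrow_transcript). An ideal world satisfying every premise can still have escrow_transcript true, so F(escrow_transcript) is not derivable.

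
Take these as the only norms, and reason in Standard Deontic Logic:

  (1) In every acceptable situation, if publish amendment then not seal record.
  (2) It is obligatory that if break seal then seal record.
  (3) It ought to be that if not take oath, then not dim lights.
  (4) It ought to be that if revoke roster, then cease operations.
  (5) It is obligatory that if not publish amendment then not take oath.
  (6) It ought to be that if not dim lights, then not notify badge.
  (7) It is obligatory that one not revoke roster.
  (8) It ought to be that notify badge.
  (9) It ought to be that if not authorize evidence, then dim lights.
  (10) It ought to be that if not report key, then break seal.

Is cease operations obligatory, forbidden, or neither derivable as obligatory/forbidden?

Neither

Premise 4 is O(revoke_roster → cease_operations), but O(revoke_roster) is not derivable from the premises, so it does not yield O(cease_operations).
No premise or chain of K-axiom applications forces O(cease_operations), and none forces O(¬cease_operations). So cease_operations is neither obligatory nor forbidden under these norms.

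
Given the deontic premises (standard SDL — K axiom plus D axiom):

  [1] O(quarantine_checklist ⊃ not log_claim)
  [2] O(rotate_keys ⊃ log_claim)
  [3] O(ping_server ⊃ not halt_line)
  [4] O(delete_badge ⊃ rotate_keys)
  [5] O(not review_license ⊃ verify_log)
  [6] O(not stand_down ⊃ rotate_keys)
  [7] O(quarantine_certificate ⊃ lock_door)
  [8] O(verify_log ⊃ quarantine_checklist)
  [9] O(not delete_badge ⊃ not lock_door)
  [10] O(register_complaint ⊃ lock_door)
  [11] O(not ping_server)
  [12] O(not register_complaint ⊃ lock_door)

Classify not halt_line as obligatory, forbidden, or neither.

Neither

Premise 3 is O(ping_server ⊃ not halt_line), but O(ping_server) is not derivable from the premises, so it does not yield O(not halt_line).
No premise or chain of K-axiom applications forces O(not halt_line), and none forces O(halt_line). So not halt_line is neither obligatory nor forbidden under these norms.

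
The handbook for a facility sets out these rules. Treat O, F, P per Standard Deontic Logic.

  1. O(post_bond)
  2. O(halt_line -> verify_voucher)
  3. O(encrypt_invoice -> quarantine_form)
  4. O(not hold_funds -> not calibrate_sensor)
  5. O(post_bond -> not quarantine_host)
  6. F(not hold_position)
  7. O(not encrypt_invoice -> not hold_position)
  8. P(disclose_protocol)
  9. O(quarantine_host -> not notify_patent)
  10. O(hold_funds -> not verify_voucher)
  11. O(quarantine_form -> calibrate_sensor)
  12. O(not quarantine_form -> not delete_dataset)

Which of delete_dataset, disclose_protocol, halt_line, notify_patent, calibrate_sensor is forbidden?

F(not hold_position) at premise 6 means O(hold_position).
Premise 7 is O(not encrypt_invoice -> not hold_position); contrapositively O(hold_position -> encrypt_invoice). Since O(hold_position) holds, K gives O(encrypt_invoice).
With premise 3, O(encrypt_invoice -> quarantine_form), the K-axiom yields O(quarantine_form).
Premise 11 is O(quarantine_form -> calibrate_sensor); since O(quarantine_form), deontic closure gives O(calibrate_sensor).
Premise 4, O(not hold_funds -> not calibrate_sensor), contraposes to O(calibrate_sensor -> hold_funds); with O(calibrate_sensor) we get O(hold_funds).
From O(hold_funds) and premise 10, O(hold_funds -> not verify_voucher), we obtain O(not verify_voucher).
The contrapositive of premise 2 (O(halt_line -> verify_voucher)) is O(not verify_voucher -> not halt_line), and O(not verify_voucher) is already established, so O(not halt_line).
So O(not halt_line) holds, i.e. halt_line is forbidden. None of the other listed options is forbidden under the premises.

halt_line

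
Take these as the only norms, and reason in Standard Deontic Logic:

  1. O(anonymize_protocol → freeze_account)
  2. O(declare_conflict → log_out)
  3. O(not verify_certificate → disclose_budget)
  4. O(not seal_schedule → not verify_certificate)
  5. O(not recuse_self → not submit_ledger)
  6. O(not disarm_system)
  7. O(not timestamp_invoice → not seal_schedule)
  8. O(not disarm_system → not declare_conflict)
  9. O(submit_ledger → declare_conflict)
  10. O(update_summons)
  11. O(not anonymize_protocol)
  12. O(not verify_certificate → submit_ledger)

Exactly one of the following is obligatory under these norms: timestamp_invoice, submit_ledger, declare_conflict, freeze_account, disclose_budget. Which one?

Premise 6 gives O(not disarm_system).
Applying K to premise 8 (O(not disarm_system → not declare_conflict)) and O(not disarm_system) yields O(not declare_conflict).
Premise 9 is O(submit_ledger → declare_conflict); contrapositively O(not declare_conflict → not submit_ledger). Since O(not declare_conflict) holds, K gives O(not submit_ledger).
The contrapositive of premise 12 (O(not verify_certificate → submit_ledger)) is O(not submit_ledger → verify_certificate), and O(not submit_ledger) is already established, so O(verify_certificate).
Premise 4 is O(not seal_schedule → not verify_certificate); contrapositively O(verify_certificate → seal_schedule). Since O(verify_certificate) holds, K gives O(seal_schedule).
Premise 7 is O(not timestamp_invoice → not seal_schedule); contrapositively O(seal_schedule → timestamp_invoice). Since O(seal_schedule) holds, K gives O(timestamp_invoice).
So O(timestamp_invoice) holds — timestamp_invoice is obligatory. None of the other listed options is made obligatory by any chain of premises.

timestamp_invoice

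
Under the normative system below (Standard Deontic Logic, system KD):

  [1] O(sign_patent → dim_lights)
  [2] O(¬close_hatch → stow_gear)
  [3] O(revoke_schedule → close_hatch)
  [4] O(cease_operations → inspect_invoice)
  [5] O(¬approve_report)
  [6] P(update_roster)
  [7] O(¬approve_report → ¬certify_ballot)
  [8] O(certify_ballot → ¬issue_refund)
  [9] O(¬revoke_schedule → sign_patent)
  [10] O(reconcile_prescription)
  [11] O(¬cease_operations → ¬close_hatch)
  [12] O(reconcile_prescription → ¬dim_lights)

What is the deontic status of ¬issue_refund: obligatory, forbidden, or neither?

Premise 8 is O(certify_ballot → ¬issue_refund), but O(certify_ballot) is not derivable from the premises, so it does not yield O(¬issue_refund).
No premise or chain of K-axiom applications forces O(¬issue_refund), and none forces O(issue_refund). So ¬issue_refund is neither obligatory nor forbidden under these norms.

Neither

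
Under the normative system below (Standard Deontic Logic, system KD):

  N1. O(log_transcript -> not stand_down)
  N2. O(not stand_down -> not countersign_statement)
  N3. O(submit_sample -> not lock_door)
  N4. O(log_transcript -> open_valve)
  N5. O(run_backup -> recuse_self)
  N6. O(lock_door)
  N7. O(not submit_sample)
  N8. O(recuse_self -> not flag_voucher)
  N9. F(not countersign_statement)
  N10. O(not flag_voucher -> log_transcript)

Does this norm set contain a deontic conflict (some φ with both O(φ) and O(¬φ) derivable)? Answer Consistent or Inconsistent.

Consistent

Premise 3 is O(submit_sample -> not lock_door), but O(submit_sample) is not derivable from the premises, so it does not yield O(not lock_door).
So O(not lock_door) is not derivable, and the apparent clash with O(lock_door) does not arise.
A world satisfying every obligation exists (e.g. countersign_statement=true, flag_voucher=true, lock_door=true, log_transcript=false, open_valve=false, recuse_self=false, run_backup=false, stand_down=true, submit_sample=false); no atom is both obligatory and forbidden, so the set is consistent.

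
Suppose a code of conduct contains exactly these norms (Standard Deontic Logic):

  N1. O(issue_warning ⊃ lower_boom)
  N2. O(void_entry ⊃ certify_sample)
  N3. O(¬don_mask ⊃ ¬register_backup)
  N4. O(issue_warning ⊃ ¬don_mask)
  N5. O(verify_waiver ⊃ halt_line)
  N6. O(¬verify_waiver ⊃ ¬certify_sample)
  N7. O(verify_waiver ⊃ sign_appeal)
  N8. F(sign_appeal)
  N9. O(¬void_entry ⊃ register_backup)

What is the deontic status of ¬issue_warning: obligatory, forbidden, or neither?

Obligatory

Premise 8, F(sign_appeal), is equivalent to O(¬sign_appeal).
Premise 7 is O(verify_waiver ⊃ sign_appeal); contrapositively O(¬sign_appeal ⊃ ¬verify_waiver). Since O(¬sign_appeal) holds, K gives O(¬verify_waiver).
From O(¬verify_waiver) and premise 6, O(¬verify_waiver ⊃ ¬certify_sample), we obtain O(¬certify_sample).
The contrapositive of premise 2 (O(void_entry ⊃ certify_sample)) is O(¬certify_sample ⊃ ¬void_entry), and O(¬certify_sample) is already established, so O(¬void_entry).
With premise 9, O(¬void_entry ⊃ register_backup), the K-axiom yields O(register_backup).
Premise 3, O(¬don_mask ⊃ ¬register_backup), contraposes to O(register_backup ⊃ don_mask); with O(register_backup) we get O(don_mask).
Premise 4, O(issue_warning ⊃ ¬don_mask), contraposes to O(don_mask ⊃ ¬issue_warning); with O(don_mask) we get O(¬issue_warning).
Premises 1, 5 do not contribute to this derivation.
Hence ¬issue_warning is obligatory.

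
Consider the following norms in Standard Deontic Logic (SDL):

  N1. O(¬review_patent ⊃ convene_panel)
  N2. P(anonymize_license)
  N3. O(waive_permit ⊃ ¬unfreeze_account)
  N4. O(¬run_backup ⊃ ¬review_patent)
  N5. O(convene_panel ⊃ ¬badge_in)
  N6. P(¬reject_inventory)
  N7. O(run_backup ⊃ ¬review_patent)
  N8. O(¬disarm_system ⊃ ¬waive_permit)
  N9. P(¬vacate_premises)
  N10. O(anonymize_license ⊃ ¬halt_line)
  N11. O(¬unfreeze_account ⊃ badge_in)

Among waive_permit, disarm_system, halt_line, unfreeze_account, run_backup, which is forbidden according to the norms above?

Premises 4 and 7 cover both cases: O(¬run_backup ⊃ ¬review_patent) and O(run_backup ⊃ ¬review_patent). Since ¬run_backup ∨ run_backup is a tautology, O(¬review_patent) follows.
From O(¬review_patent) and premise 1, O(¬review_patent ⊃ convene_panel), we obtain O(convene_panel).
Applying K to premise 5 (O(convene_panel ⊃ ¬badge_in)) and O(convene_panel) yields O(¬badge_in).
Premise 11 is O(¬unfreeze_account ⊃ badge_in); contrapositively O(¬badge_in ⊃ unfreeze_account). Since O(¬badge_in) holds, K gives O(unfreeze_account).
Premise 3, O(waive_permit ⊃ ¬unfreeze_account), contraposes to O(unfreeze_account ⊃ ¬waive_permit); with O(unfreeze_account) we get O(¬waive_permit).
So O(¬waive_permit) holds, i.e. waive_permit is forbidden. None of the other listed options is forbidden under the premises.

waive_permit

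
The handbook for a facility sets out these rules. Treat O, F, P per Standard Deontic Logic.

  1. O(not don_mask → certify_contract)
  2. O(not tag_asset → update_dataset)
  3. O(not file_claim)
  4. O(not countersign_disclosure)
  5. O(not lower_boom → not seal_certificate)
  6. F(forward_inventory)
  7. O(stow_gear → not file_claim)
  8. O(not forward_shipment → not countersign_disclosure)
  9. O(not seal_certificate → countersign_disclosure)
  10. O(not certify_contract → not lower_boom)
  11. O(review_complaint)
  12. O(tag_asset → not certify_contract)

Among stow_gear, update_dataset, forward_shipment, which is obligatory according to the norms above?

Premise 4 gives O(not countersign_disclosure).
Premise 9, O(not seal_certificate → countersign_disclosure), contraposes to O(not countersign_disclosure → seal_certificate); with O(not countersign_disclosure) we get O(seal_certificate).
The contrapositive of premise 5 (O(not lower_boom → not seal_certificate)) is O(seal_certificate → lower_boom), and O(seal_certificate) is already established, so O(lower_boom).
Premise 10 is O(not certify_contract → not lower_boom); contrapositively O(lower_boom → certify_contract). Since O(lower_boom) holds, K gives O(certify_contract).
The contrapositive of premise 12 (O(tag_asset → not certify_contract)) is O(certify_contract → not tag_asset), and O(certify_contract) is already established, so O(not tag_asset).
From O(not tag_asset) and premise 2, O(not tag_asset → update_dataset), we obtain O(update_dataset).
So O(update_dataset) holds — update_dataset is obligatory. None of the other listed options is made obligatory by any chain of premises.

update_dataset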